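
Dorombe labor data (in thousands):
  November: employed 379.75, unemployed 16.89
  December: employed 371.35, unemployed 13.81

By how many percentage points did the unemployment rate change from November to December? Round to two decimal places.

November: labor force = 379.75 + 16.89 = 396.64; u = 16.89/396.64 = 4.26%.
December: labor force = 371.35 + 13.81 = 385.16; u = 13.81/385.16 = 3.59%.
Change = 3.59% − 4.26% = −0.67 pp.

The unemployment rate changed by −0.67 percentage points.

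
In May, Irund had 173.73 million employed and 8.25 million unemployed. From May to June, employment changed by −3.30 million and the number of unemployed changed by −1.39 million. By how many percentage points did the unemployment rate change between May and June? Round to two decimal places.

May: labor force = 173.73 + 8.25 = 181.98; u = 8.25/181.98 = 4.53%.
June: labor force = 170.43 + 6.86 = 177.29; u = 6.86/177.29 = 3.87%.
Change = 3.87% − 4.53% = −0.66 pp.

The unemployment rate changed by −0.66 percentage points.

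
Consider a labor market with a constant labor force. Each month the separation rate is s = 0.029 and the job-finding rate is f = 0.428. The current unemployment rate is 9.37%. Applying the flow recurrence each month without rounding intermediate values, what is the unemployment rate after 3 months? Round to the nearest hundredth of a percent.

Unemployment rate after three months ≈ 6.83%.

With a fixed labor force, u_{t+1} = u_t + s·(1−u_t) − f·u_t = u_t·(1−s−f) + s.
Here 1−s−f = 0.543 and s = 0.029.
u_1 = 0.093700 × 0.543 + 0.029 = 0.079879.
u_2 = 0.079879 × 0.543 + 0.029 = 0.072374.
u_3 = 0.072374 × 0.543 + 0.029 = 0.068299.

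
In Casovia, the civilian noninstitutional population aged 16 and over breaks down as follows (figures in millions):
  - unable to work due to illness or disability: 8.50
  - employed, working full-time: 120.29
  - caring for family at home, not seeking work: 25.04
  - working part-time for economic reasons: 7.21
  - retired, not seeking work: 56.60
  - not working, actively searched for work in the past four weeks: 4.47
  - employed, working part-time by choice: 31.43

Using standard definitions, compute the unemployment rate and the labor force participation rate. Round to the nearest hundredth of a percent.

Unemployment rate ≈ 2.74%; labor force participation rate ≈ 64.45%.

Employed = 120.29 + 7.21 + 31.43 = 158.93 million (anyone who worked, including part-time for economic reasons, counts as employed).
Unemployed = 4.47 million.
Labor force = 158.93 + 4.47 = 163.40 million.
Not in labor force = 8.50 + 25.04 + 56.60 = 90.14 million (those not working and not actively searching are outside the labor force).
Civilian working-age population = 163.40 + 90.14 = 253.54 million.
Unemployment rate = 4.47 / 163.40 = 2.74%.
Labor force participation rate = 163.40 / 253.54 = 64.45%.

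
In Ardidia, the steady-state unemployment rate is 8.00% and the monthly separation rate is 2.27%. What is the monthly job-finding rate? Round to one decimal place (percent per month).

From u* = s/(s+f): f = s·(1−u)/u.
f = 2.27 × (1 − 0.0800) / 0.0800 = 2.0884 / 0.0800 ≈ 26.1% per month.

Job-finding rate ≈ 26.1% per month.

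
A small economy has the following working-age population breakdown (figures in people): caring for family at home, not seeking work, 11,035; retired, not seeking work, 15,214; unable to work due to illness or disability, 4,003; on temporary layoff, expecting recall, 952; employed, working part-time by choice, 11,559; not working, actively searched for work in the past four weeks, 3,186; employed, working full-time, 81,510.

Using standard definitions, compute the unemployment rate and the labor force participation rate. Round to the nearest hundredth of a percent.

Unemployment rate ≈ 4.26%; labor force participation rate ≈ 76.27%.

Employed = 11,559 + 81,510 = 93,069.
Unemployed = 952 + 3,186 = 4,138 (jobless and actively searching, or on temporary layoff).
Labor force = 93,069 + 4,138 = 97,207.
Not in labor force = 11,035 + 15,214 + 4,003 = 30,252 (those not working and not actively searching are outside the labor force).
Civilian working-age population = 97,207 + 30,252 = 127,459.
Unemployment rate = 4,138 / 97,207 = 4.26%.
Labor force participation rate = 97,207 / 127,459 = 76.27%.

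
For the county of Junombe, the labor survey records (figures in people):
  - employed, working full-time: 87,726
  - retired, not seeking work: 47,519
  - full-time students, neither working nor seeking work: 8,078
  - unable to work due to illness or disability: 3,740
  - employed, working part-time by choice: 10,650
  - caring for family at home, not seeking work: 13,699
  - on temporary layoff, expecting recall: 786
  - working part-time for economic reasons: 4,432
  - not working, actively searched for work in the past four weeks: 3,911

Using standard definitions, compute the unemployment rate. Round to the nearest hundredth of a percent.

Employed = 87,726 + 10,650 + 4,432 = 102,808 (anyone who worked, including part-time for economic reasons, counts as employed).
Unemployed = 786 + 3,911 = 4,697 (jobless and actively searching, or on temporary layoff).
Labor force = 102,808 + 4,697 = 107,505.
Unemployment rate = 4,697 / 107,505 = 4.37%.

Unemployment rate ≈ 4.37%.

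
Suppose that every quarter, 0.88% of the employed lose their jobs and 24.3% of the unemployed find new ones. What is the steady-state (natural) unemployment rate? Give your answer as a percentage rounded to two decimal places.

Steady-state unemployment rate ≈ 3.49%.

At steady state the flows balance: s·E = f·U, so U/(E+U) = s/(s+f).
u* = 0.88 / (0.88 + 24.3) = 0.88 / 25.18 = 3.49%.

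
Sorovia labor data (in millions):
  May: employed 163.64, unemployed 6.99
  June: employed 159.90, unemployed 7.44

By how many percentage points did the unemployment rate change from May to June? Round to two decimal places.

May: labor force = 163.64 + 6.99 = 170.63; u = 6.99/170.63 = 4.10%.
June: labor force = 159.90 + 7.44 = 167.34; u = 7.44/167.34 = 4.45%.
Change = 4.45% − 4.10% = +0.35 pp.

The unemployment rate changed by +0.35 percentage points.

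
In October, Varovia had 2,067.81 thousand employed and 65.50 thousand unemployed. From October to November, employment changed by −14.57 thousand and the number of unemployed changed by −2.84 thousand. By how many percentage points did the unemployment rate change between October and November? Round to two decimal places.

The unemployment rate changed by −0.11 percentage points.

October: labor force = 2,067.81 + 65.50 = 2,133.31; u = 65.50/2,133.31 = 3.07%.
November: labor force = 2,053.24 + 62.66 = 2,115.90; u = 62.66/2,115.90 = 2.96%.
Change = 2.96% − 3.07% = −0.11 pp.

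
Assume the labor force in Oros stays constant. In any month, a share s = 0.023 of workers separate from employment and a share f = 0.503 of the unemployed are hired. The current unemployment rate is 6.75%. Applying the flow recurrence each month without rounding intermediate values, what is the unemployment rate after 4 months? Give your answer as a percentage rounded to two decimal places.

Unemployment rate after four months ≈ 4.49%.

With a fixed labor force, u_{t+1} = u_t + s·(1−u_t) − f·u_t = u_t·(1−s−f) + s.
Here 1−s−f = 0.474 and s = 0.023.
u_1 = 0.067500 × 0.474 + 0.023 = 0.054995.
u_2 = 0.054995 × 0.474 + 0.023 = 0.049068.
u_3 = 0.049068 × 0.474 + 0.023 = 0.046258.
u_4 = 0.046258 × 0.474 + 0.023 = 0.044926.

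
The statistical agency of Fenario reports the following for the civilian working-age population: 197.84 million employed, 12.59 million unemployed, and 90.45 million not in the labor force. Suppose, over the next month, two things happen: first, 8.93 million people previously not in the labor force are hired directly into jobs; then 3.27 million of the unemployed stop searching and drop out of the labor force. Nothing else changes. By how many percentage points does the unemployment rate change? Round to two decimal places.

Initially, labor force = 197.84 + 12.59 = 210.43 million, so u = 12.59/210.43 = 5.98%.
After the first change, employed and labor force both rise by 8.93; unemployed unchanged → E = 206.77, U = 12.59, labor force = 219.36 million.
After the second change, unemployed and labor force both fall by 3.27 → E = 206.77, U = 9.32, labor force = 216.09 million.
New unemployment rate = 9.32 / 216.09 = 4.31%.
Change = 4.31% − 5.98% = −1.67 percentage points.

The unemployment rate changes by −1.67 percentage points.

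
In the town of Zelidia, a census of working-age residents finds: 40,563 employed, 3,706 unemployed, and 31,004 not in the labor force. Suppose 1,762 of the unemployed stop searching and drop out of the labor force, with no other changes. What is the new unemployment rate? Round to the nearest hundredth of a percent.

Initially, labor force = 40,563 + 3,706 = 44,269, so u = 3,706/44,269 = 8.37%.
After the change, unemployed and labor force both fall by 1,762 → E = 40,563, U = 1,944, labor force = 42,507.
New unemployment rate = 1,944 / 42,507 = 4.57%.

New unemployment rate ≈ 4.57%.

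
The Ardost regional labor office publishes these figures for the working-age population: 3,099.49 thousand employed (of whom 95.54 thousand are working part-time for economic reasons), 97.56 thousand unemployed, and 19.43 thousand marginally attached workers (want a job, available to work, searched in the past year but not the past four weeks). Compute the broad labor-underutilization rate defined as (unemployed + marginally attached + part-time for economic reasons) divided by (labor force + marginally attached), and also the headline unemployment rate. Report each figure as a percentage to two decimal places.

Broad underutilization rate ≈ 6.61%; headline unemployment rate ≈ 3.05%.

Labor force = 3,099.49 + 97.56 = 3,197.05 thousand.
Numerator = 97.56 + 19.43 + 95.54 = 212.53 thousand.
Denominator = 3,197.05 + 19.43 = 3,216.48 thousand.
Broad rate = 212.53 / 3,216.48 = 6.61%.
Headline unemployment rate = 97.56 / 3,197.05 = 3.05%.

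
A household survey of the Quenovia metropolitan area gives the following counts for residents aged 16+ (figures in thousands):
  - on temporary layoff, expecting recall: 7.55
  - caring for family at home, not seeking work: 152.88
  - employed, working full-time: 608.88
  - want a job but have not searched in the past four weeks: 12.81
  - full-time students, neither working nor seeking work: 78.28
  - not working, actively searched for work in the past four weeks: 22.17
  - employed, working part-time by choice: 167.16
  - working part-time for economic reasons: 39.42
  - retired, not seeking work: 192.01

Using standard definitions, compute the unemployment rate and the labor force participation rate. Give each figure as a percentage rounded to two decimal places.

Employed = 608.88 + 167.16 + 39.42 = 815.46 thousand (anyone who worked, including part-time for economic reasons, counts as employed).
Unemployed = 7.55 + 22.17 = 29.72 thousand (jobless and actively searching, or on temporary layoff).
Labor force = 815.46 + 29.72 = 845.18 thousand.
Not in labor force = 152.88 + 12.81 + 78.28 + 192.01 = 435.98 thousand (those not working and not actively searching are outside the labor force — including those who want a job but have given up searching).
Civilian working-age population = 845.18 + 435.98 = 1,281.16 thousand.
Unemployment rate = 29.72 / 845.18 = 3.52%.
Labor force participation rate = 845.18 / 1,281.16 = 65.97%.

Unemployment rate ≈ 3.52%; labor force participation rate ≈ 65.97%.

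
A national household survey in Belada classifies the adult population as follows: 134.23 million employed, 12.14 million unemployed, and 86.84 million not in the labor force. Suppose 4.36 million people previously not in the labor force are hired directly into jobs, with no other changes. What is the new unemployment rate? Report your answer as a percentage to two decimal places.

New unemployment rate ≈ 8.05%.

Initially, labor force = 134.23 + 12.14 = 146.37 million, so u = 12.14/146.37 = 8.29%.
After the change, employed and labor force both rise by 4.36; unemployed unchanged → E = 138.59, U = 12.14, labor force = 150.73 million.
New unemployment rate = 12.14 / 150.73 = 8.05%.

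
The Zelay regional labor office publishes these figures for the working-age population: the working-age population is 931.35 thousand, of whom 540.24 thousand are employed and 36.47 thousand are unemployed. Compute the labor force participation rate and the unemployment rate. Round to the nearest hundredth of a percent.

Labor force = employed + unemployed = 540.24 + 36.47 = 576.71 thousand.
Unemployment rate = 36.47 / 576.71 = 6.32%.
Labor force participation rate = 576.71 / 931.35 = 61.92%.

Labor force participation rate ≈ 61.92%; unemployment rate ≈ 6.32%.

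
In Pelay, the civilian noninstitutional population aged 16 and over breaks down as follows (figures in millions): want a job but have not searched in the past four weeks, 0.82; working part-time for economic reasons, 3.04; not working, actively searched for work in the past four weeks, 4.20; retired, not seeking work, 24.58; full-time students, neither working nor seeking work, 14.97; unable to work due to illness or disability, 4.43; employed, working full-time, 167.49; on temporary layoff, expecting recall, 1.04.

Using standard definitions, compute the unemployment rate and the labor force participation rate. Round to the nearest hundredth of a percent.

Employed = 3.04 + 167.49 = 170.53 million (anyone who worked, including part-time for economic reasons, counts as employed).
Unemployed = 4.20 + 1.04 = 5.24 million (jobless and actively searching, or on temporary layoff).
Labor force = 170.53 + 5.24 = 175.77 million.
Not in labor force = 0.82 + 24.58 + 14.97 + 4.43 = 44.80 million (those not working and not actively searching are outside the labor force — including those who want a job but have given up searching).
Civilian working-age population = 175.77 + 44.80 = 220.57 million.
Unemployment rate = 5.24 / 175.77 = 2.98%.
Labor force participation rate = 175.77 / 220.57 = 79.69%.

Unemployment rate ≈ 2.98%; labor force participation rate ≈ 79.69%.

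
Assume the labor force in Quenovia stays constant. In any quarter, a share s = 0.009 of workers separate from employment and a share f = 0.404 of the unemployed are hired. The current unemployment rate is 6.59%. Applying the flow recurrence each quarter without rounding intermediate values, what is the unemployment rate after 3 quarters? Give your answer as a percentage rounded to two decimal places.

With a fixed labor force, u_{t+1} = u_t + s·(1−u_t) − f·u_t = u_t·(1−s−f) + s.
Here 1−s−f = 0.587 and s = 0.009.
u_1 = 0.065900 × 0.587 + 0.009 = 0.047683.
u_2 = 0.047683 × 0.587 + 0.009 = 0.036990.
u_3 = 0.036990 × 0.587 + 0.009 = 0.030713.

Unemployment rate after three quarters ≈ 3.07%.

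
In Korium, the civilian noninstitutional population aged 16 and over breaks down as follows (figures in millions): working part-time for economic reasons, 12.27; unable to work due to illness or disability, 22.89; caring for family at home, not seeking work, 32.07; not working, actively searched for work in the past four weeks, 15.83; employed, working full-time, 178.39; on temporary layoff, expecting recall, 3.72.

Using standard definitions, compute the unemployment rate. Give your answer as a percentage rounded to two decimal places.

Unemployment rate ≈ 9.30%.

Employed = 12.27 + 178.39 = 190.66 million (anyone who worked, including part-time for economic reasons, counts as employed).
Unemployed = 15.83 + 3.72 = 19.55 million (jobless and actively searching, or on temporary layoff).
Labor force = 190.66 + 19.55 = 210.21 million.
Unemployment rate = 19.55 / 210.21 = 9.30%.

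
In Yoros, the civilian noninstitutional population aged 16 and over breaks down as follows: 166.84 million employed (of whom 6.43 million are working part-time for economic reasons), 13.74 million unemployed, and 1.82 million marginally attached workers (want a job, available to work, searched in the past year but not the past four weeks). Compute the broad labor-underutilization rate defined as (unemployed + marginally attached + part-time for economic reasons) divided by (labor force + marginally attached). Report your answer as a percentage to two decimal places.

Labor force = 166.84 + 13.74 = 180.58 million.
Numerator = 13.74 + 1.82 + 6.43 = 21.99 million.
Denominator = 180.58 + 1.82 = 182.40 million.
Broad rate = 21.99 / 182.40 = 12.06%.

Broad underutilization rate ≈ 12.06%.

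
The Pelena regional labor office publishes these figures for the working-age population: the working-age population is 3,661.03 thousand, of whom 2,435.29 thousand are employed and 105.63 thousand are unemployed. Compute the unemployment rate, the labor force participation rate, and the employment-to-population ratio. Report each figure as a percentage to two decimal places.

Unemployment rate ≈ 4.16%; labor force participation rate ≈ 69.40%; employment-population ratio ≈ 66.52%.

Labor force = employed + unemployed = 2,435.29 + 105.63 = 2,540.92 thousand.
Unemployment rate = 105.63 / 2,540.92 = 4.16%.
Labor force participation rate = 2,540.92 / 3,661.03 = 69.40%.
Employment-population ratio = 2,435.29 / 3,661.03 = 66.52%.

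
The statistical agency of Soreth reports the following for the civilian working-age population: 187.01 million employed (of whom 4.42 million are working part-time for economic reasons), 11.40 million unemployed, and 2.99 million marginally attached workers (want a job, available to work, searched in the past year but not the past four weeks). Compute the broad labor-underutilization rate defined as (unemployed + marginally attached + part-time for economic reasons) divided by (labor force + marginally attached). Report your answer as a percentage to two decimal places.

Labor force = 187.01 + 11.40 = 198.41 million.
Numerator = 11.40 + 2.99 + 4.42 = 18.81 million.
Denominator = 198.41 + 2.99 = 201.40 million.
Broad rate = 18.81 / 201.40 = 9.34%.

Broad underutilization rate ≈ 9.34%.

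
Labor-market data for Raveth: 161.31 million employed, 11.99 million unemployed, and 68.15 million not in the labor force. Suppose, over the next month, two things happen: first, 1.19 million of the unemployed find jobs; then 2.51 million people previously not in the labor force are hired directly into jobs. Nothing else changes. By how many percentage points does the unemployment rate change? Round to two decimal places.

Initially, labor force = 161.31 + 11.99 = 173.30 million, so u = 11.99/173.30 = 6.92%.
After the first change, unemployed falls and employed rises by 1.19; labor force unchanged → E = 162.50, U = 10.80, labor force = 173.30 million.
After the second change, employed and labor force both rise by 2.51; unemployed unchanged → E = 165.01, U = 10.80, labor force = 175.81 million.
New unemployment rate = 10.80 / 175.81 = 6.14%.
Change = 6.14% − 6.92% = −0.78 percentage points.

The unemployment rate changes by −0.78 percentage points.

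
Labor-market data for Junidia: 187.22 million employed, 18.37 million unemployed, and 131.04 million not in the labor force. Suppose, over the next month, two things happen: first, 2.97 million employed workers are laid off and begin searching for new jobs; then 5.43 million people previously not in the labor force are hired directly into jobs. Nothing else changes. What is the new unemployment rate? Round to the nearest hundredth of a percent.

New unemployment rate ≈ 10.11%.

Initially, labor force = 187.22 + 18.37 = 205.59 million, so u = 18.37/205.59 = 8.94%.
After the first change, employed falls and unemployed rises by 2.97; labor force unchanged → E = 184.25, U = 21.34, labor force = 205.59 million.
After the second change, employed and labor force both rise by 5.43; unemployed unchanged → E = 189.68, U = 21.34, labor force = 211.02 million.
New unemployment rate = 21.34 / 211.02 = 10.11%.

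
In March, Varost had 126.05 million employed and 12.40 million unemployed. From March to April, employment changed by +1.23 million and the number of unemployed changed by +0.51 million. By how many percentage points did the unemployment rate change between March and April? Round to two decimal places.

March: labor force = 126.05 + 12.40 = 138.45; u = 12.40/138.45 = 8.96%.
April: labor force = 127.28 + 12.91 = 140.19; u = 12.91/140.19 = 9.21%.
Change = 9.21% − 8.96% = +0.25 pp.

The unemployment rate changed by +0.25 percentage points.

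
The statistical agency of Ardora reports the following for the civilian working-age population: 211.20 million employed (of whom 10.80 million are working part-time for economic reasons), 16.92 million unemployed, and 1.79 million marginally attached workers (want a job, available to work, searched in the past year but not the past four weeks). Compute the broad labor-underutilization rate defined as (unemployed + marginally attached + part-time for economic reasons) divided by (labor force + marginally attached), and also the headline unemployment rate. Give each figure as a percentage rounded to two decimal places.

Broad underutilization rate ≈ 12.84%; headline unemployment rate ≈ 7.42%.

Labor force = 211.20 + 16.92 = 228.12 million.
Numerator = 16.92 + 1.79 + 10.80 = 29.51 million.
Denominator = 228.12 + 1.79 = 229.91 million.
Broad rate = 29.51 / 229.91 = 12.84%.
Headline unemployment rate = 16.92 / 228.12 = 7.42%.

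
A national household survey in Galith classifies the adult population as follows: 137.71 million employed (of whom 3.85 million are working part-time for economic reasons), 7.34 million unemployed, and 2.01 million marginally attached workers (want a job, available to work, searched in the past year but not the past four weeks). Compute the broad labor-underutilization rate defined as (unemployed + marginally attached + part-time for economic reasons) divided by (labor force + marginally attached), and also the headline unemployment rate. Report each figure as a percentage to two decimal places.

Labor force = 137.71 + 7.34 = 145.05 million.
Numerator = 7.34 + 2.01 + 3.85 = 13.20 million.
Denominator = 145.05 + 2.01 = 147.06 million.
Broad rate = 13.20 / 147.06 = 8.98%.
Headline unemployment rate = 7.34 / 145.05 = 5.06%.

Broad underutilization rate ≈ 8.98%; headline unemployment rate ≈ 5.06%.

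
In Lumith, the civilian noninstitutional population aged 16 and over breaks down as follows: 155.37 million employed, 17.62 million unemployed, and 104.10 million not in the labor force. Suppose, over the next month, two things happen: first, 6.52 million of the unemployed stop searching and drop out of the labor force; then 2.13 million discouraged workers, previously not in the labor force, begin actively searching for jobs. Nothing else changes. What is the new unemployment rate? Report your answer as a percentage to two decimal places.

New unemployment rate ≈ 7.85%.

Initially, labor force = 155.37 + 17.62 = 172.99 million, so u = 17.62/172.99 = 10.19%.
After the first change, unemployed and labor force both fall by 6.52 → E = 155.37, U = 11.10, labor force = 166.47 million.
After the second change, unemployed and labor force both rise by 2.13 → E = 155.37, U = 13.23, labor force = 168.60 million.
New unemployment rate = 13.23 / 168.60 = 7.85%.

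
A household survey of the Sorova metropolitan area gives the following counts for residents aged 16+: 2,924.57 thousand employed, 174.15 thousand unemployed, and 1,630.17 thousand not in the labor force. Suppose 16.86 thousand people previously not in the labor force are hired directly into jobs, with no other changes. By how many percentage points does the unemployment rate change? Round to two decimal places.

The unemployment rate changes by −0.03 percentage points.

Initially, labor force = 2,924.57 + 174.15 = 3,098.72 thousand, so u = 174.15/3,098.72 = 5.62%.
After the change, employed and labor force both rise by 16.86; unemployed unchanged → E = 2,941.43, U = 174.15, labor force = 3,115.58 thousand.
New unemployment rate = 174.15 / 3,115.58 = 5.59%.
Change = 5.59% − 5.62% = −0.03 percentage points.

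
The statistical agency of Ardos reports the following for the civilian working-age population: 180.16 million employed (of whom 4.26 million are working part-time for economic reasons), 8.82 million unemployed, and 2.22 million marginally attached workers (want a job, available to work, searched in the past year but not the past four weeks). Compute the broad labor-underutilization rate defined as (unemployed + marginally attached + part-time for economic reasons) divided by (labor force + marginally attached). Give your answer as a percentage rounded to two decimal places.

Broad underutilization rate ≈ 8.00%.

Labor force = 180.16 + 8.82 = 188.98 million.
Numerator = 8.82 + 2.22 + 4.26 = 15.30 million.
Denominator = 188.98 + 2.22 = 191.20 million.
Broad rate = 15.30 / 191.20 = 8.00%.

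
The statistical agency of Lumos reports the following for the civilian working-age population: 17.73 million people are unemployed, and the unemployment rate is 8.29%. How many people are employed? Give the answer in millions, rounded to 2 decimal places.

About 196.14 million are employed.

Labor force = U / u = 17.73 / 0.0829 ≈ 213.87 million.
Employed = labor force − unemployed = 213.87 − 17.73 = 196.14 million.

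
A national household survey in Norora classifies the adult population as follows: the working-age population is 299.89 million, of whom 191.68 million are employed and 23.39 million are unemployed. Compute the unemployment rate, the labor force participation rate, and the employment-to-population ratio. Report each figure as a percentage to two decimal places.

Unemployment rate ≈ 10.88%; labor force participation rate ≈ 71.72%; employment-population ratio ≈ 63.92%.

Labor force = employed + unemployed = 191.68 + 23.39 = 215.07 million.
Unemployment rate = 23.39 / 215.07 = 10.88%.
Labor force participation rate = 215.07 / 299.89 = 71.72%.
Employment-population ratio = 191.68 / 299.89 = 63.92%.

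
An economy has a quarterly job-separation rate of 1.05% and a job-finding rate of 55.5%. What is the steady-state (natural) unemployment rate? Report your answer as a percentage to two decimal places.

At steady state the flows balance: s·E = f·U, so U/(E+U) = s/(s+f).
u* = 1.05 / (1.05 + 55.5) = 1.05 / 56.55 = 1.86%.

Steady-state unemployment rate ≈ 1.86%.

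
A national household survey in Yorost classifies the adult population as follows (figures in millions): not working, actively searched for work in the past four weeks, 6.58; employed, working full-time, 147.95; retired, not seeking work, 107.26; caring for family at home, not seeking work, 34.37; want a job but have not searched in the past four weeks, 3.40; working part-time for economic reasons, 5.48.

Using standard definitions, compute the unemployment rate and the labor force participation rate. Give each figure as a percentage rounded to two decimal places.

Unemployment rate ≈ 4.11%; labor force participation rate ≈ 52.46%.

Employed = 147.95 + 5.48 = 153.43 million (anyone who worked, including part-time for economic reasons, counts as employed).
Unemployed = 6.58 million.
Labor force = 153.43 + 6.58 = 160.01 million.
Not in labor force = 107.26 + 34.37 + 3.40 = 145.03 million (those not working and not actively searching are outside the labor force — including those who want a job but have given up searching).
Civilian working-age population = 160.01 + 145.03 = 305.04 million.
Unemployment rate = 6.58 / 160.01 = 4.11%.
Labor force participation rate = 160.01 / 305.04 = 52.46%.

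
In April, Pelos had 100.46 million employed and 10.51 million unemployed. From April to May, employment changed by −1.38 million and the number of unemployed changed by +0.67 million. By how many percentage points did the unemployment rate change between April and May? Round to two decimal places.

The unemployment rate changed by +0.67 percentage points.

April: labor force = 100.46 + 10.51 = 110.97; u = 10.51/110.97 = 9.47%.
May: labor force = 99.08 + 11.18 = 110.26; u = 11.18/110.26 = 10.14%.
Change = 10.14% − 9.47% = +0.67 pp.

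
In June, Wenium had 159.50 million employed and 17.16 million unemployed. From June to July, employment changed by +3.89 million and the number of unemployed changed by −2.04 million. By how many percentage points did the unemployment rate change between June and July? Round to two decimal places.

The unemployment rate changed by −1.24 percentage points.

June: labor force = 159.50 + 17.16 = 176.66; u = 17.16/176.66 = 9.71%.
July: labor force = 163.39 + 15.12 = 178.51; u = 15.12/178.51 = 8.47%.
Change = 8.47% − 9.71% = −1.24 pp.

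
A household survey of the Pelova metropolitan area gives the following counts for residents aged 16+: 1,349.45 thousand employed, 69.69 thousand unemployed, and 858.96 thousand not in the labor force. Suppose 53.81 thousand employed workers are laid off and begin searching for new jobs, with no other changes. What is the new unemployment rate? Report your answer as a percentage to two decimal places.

Initially, labor force = 1,349.45 + 69.69 = 1,419.14 thousand, so u = 69.69/1,419.14 = 4.91%.
After the change, employed falls and unemployed rises by 53.81; labor force unchanged → E = 1,295.64, U = 123.50, labor force = 1,419.14 thousand.
New unemployment rate = 123.50 / 1,419.14 = 8.70%.

New unemployment rate ≈ 8.70%.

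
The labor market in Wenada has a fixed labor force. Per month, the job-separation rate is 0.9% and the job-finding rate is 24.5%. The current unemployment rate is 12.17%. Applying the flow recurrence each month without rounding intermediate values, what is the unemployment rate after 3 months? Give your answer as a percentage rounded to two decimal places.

Unemployment rate after three months ≈ 7.12%.

With a fixed labor force, u_{t+1} = u_t + s·(1−u_t) − f·u_t = u_t·(1−s−f) + s.
Here 1−s−f = 0.746 and s = 0.009.
u_1 = 0.121700 × 0.746 + 0.009 = 0.099788.
u_2 = 0.099788 × 0.746 + 0.009 = 0.083442.
u_3 = 0.083442 × 0.746 + 0.009 = 0.071248.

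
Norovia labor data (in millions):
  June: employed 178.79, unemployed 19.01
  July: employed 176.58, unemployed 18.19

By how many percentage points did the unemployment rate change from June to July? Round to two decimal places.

June: labor force = 178.79 + 19.01 = 197.80; u = 19.01/197.80 = 9.61%.
July: labor force = 176.58 + 18.19 = 194.77; u = 18.19/194.77 = 9.34%.
Change = 9.34% − 9.61% = −0.27 pp.

The unemployment rate changed by −0.27 percentage points.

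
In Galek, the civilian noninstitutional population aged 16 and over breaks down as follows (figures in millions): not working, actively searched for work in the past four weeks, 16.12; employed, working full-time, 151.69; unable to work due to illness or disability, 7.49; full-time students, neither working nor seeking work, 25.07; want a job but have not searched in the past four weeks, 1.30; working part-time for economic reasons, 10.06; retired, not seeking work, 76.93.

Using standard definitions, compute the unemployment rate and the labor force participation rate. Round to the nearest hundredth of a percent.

Unemployment rate ≈ 9.06%; labor force participation rate ≈ 61.62%.

Employed = 151.69 + 10.06 = 161.75 million (anyone who worked, including part-time for economic reasons, counts as employed).
Unemployed = 16.12 million.
Labor force = 161.75 + 16.12 = 177.87 million.
Not in labor force = 7.49 + 25.07 + 1.30 + 76.93 = 110.79 million (those not working and not actively searching are outside the labor force — including those who want a job but have given up searching).
Civilian working-age population = 177.87 + 110.79 = 288.66 million.
Unemployment rate = 16.12 / 177.87 = 9.06%.
Labor force participation rate = 177.87 / 288.66 = 61.62%.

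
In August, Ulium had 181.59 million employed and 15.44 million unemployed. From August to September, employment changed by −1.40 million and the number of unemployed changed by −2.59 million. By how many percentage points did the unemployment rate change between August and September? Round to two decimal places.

August: labor force = 181.59 + 15.44 = 197.03; u = 15.44/197.03 = 7.84%.
September: labor force = 180.19 + 12.85 = 193.04; u = 12.85/193.04 = 6.66%.
Change = 6.66% − 7.84% = −1.18 pp.

The unemployment rate changed by −1.18 percentage points.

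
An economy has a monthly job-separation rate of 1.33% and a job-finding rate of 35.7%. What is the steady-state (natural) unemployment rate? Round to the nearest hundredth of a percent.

At steady state the flows balance: s·E = f·U, so U/(E+U) = s/(s+f).
u* = 1.33 / (1.33 + 35.7) = 1.33 / 37.03 = 3.59%.

Steady-state unemployment rate ≈ 3.59%.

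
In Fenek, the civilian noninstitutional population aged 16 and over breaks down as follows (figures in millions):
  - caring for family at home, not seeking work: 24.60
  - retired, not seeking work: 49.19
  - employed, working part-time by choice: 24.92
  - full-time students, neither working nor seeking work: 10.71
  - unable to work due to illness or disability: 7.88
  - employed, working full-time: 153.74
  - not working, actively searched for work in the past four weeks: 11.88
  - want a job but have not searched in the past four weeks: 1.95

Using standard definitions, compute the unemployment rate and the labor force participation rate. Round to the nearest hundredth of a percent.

Unemployment rate ≈ 6.23%; labor force participation rate ≈ 66.89%.

Employed = 24.92 + 153.74 = 178.66 million.
Unemployed = 11.88 million.
Labor force = 178.66 + 11.88 = 190.54 million.
Not in labor force = 24.60 + 49.19 + 10.71 + 7.88 + 1.95 = 94.33 million (those not working and not actively searching are outside the labor force — including those who want a job but have given up searching).
Civilian working-age population = 190.54 + 94.33 = 284.87 million.
Unemployment rate = 11.88 / 190.54 = 6.23%.
Labor force participation rate = 190.54 / 284.87 = 66.89%.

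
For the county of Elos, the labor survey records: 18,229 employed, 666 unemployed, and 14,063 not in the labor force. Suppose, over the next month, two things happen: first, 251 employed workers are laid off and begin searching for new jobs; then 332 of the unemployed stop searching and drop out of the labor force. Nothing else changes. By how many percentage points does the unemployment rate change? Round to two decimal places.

The unemployment rate changes by −0.37 percentage points.

Initially, labor force = 18,229 + 666 = 18,895, so u = 666/18,895 = 3.52%.
After the first change, employed falls and unemployed rises by 251; labor force unchanged → E = 17,978, U = 917, labor force = 18,895.
After the second change, unemployed and labor force both fall by 332 → E = 17,978, U = 585, labor force = 18,563.
New unemployment rate = 585 / 18,563 = 3.15%.
Change = 3.15% − 3.52% = −0.37 percentage points.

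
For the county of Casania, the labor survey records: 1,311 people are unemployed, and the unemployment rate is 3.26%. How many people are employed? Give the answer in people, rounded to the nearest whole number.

Labor force = U / u = 1,311 / 0.0326 ≈ 40,215.
Employed = labor force − unemployed = 40,215 − 1,311 = 38,904.

About 38,904 are employed.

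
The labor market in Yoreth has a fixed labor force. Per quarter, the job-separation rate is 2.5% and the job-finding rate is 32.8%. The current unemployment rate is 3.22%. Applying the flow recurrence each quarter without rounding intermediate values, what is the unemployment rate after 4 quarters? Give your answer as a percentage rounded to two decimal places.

Unemployment rate after four quarters ≈ 6.41%.

With a fixed labor force, u_{t+1} = u_t + s·(1−u_t) − f·u_t = u_t·(1−s−f) + s.
Here 1−s−f = 0.647 and s = 0.025.
u_1 = 0.032200 × 0.647 + 0.025 = 0.045833.
u_2 = 0.045833 × 0.647 + 0.025 = 0.054654.
u_3 = 0.054654 × 0.647 + 0.025 = 0.060361.
u_4 = 0.060361 × 0.647 + 0.025 = 0.064054.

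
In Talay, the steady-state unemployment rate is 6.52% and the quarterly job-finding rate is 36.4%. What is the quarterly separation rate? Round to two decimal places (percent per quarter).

Separation rate ≈ 2.54% per quarter.

From u* = s/(s+f): s = u·f/(1−u).
s = 0.0652 × 36.4 / (1 − 0.0652) = 2.3733 / 0.9348 ≈ 2.54% per quarter.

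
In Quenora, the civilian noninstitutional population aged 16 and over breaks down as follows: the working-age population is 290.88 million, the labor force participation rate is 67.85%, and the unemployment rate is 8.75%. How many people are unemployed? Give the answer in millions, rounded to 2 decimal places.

Labor force = 0.6785 × 290.88 = 197.36 million.
Unemployed = 0.0875 × 197.36 ≈ 17.27 million.

About 17.27 million are unemployed.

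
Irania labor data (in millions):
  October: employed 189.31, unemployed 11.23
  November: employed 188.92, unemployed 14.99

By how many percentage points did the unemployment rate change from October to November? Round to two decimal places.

The unemployment rate changed by +1.75 percentage points.

October: labor force = 189.31 + 11.23 = 200.54; u = 11.23/200.54 = 5.60%.
November: labor force = 188.92 + 14.99 = 203.91; u = 14.99/203.91 = 7.35%.
Change = 7.35% − 5.60% = +1.75 pp.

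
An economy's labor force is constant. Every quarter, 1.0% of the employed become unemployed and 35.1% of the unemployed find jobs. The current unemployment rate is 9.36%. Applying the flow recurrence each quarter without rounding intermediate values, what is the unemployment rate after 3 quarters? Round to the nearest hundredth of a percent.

With a fixed labor force, u_{t+1} = u_t + s·(1−u_t) − f·u_t = u_t·(1−s−f) + s.
Here 1−s−f = 0.639 and s = 0.010.
u_1 = 0.093600 × 0.639 + 0.010 = 0.069810.
u_2 = 0.069810 × 0.639 + 0.010 = 0.054609.
u_3 = 0.054609 × 0.639 + 0.010 = 0.044895.

Unemployment rate after three quarters ≈ 4.49%.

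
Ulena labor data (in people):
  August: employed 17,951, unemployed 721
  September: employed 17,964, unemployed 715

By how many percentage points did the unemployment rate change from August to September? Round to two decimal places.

The unemployment rate changed by −0.03 percentage points.

August: labor force = 17,951 + 721 = 18,672; u = 721/18,672 = 3.86%.
September: labor force = 17,964 + 715 = 18,679; u = 715/18,679 = 3.83%.
Change = 3.83% − 3.86% = −0.03 pp.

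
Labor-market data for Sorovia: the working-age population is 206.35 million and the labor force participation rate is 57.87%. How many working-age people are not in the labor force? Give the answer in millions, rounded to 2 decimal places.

About 86.94 million are not in the labor force.

Share not in the labor force = 1 − 0.5787 = 0.4213.
Not in labor force = 0.4213 × 206.35 ≈ 86.94 million.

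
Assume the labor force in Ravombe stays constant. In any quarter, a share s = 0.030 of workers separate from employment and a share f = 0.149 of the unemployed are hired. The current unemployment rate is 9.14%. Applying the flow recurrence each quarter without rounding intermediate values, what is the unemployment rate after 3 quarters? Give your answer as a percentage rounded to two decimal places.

Unemployment rate after three quarters ≈ 12.54%.

With a fixed labor force, u_{t+1} = u_t + s·(1−u_t) − f·u_t = u_t·(1−s−f) + s.
Here 1−s−f = 0.821 and s = 0.030.
u_1 = 0.091400 × 0.821 + 0.030 = 0.105039.
u_2 = 0.105039 × 0.821 + 0.030 = 0.116237.
u_3 = 0.116237 × 0.821 + 0.030 = 0.125431.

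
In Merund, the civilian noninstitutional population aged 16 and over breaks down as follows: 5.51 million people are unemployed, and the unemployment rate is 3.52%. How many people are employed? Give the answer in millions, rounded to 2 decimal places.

About 151.02 million are employed.

Labor force = U / u = 5.51 / 0.0352 ≈ 156.53 million.
Employed = labor force − unemployed = 156.53 − 5.51 = 151.02 million.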